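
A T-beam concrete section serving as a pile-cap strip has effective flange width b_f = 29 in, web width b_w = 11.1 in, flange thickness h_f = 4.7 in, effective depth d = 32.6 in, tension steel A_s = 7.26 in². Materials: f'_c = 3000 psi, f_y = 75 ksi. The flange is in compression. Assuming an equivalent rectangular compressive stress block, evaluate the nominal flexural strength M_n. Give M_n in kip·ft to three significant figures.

Tension: T = A_s f_y = 7.26 × 75 = 544.5 kips.
Try a within the flange: a = T/(0.85 f'_c b_f) = 544.5/(0.85 × 3 × 29) = 7.363 in.
a = 7.363 > h_f = 4.7 in: the block extends into the web. Split into flange-overhang and web parts.
C_f = 0.85 f'_c (b_f − b_w) h_f = 0.85 × 3 × (29 − 11.1) × 4.7 = 214.5 kips.
Remaining web compression depth: a_w = (T − C_f)/(0.85 f'_c b_w) = (544.5 − 214.5)/(0.85 × 3 × 11.1) = 11.659 in.
M_n = C_f(d − h_f/2) + (T − C_f)(d − a_w/2) = 214.5 × (32.6 − 2.35) + 330 × (32.6 − 5.8295) = 6488.6 + 8834.3 = 15322.9 kip·in.
M_n = 15322.9/12 = 1276.91 kip·ft.

M_n ≈ 1280 kip·ft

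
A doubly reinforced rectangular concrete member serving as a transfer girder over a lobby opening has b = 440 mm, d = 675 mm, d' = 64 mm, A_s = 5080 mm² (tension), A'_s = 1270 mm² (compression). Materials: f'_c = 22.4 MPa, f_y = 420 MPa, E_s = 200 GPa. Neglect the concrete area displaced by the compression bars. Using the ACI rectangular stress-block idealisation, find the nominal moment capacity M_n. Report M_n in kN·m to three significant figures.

M_n ≈ 1250 kN·m

Assume both tension and compression steel yield.
Net tension couple steel: A_s − A'_s = 3810 mm².
a = (A_s − A'_s) f_y / (0.85 f'_c b) = 1600200/(0.85 × 22.4 × 440) = 191.01 mm.
c = a/β₁ = 191.01/0.85 = 224.72 mm; ε'_s = 0.003(c − d')/c = 0.0021 ≥ f_y/E_s = 0.0021, so compression steel does yield.
M_n = (A_s − A'_s) f_y (d − a/2) + A'_s f_y (d − d') = [1600200 × (675 − 95.505) + 533400 × (675 − 64)] × 10⁻⁶ = 927.31 + 325.91 = 1253.22 kN·m.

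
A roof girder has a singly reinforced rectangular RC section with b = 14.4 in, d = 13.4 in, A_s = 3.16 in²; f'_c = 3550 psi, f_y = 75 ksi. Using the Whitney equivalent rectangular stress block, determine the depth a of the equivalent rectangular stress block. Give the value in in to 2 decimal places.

a ≈ 5.45 in

T = A_s f_y = 3.16 × 75 = 237 kips.
a = T/(0.85 f'_c b) = 237/(0.85 × 3.55 × 14.4) = 5.45 in.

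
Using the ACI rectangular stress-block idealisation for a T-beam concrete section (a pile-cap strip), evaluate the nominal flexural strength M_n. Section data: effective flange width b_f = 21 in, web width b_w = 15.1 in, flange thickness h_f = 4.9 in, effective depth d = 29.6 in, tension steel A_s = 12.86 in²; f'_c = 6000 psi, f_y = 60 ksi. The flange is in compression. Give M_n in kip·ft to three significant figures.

Tension: T = A_s f_y = 12.86 × 60 = 771.6 kips.
Try a within the flange: a = T/(0.85 f'_c b_f) = 771.6/(0.85 × 6 × 21) = 7.204 in.
a = 7.204 > h_f = 4.9 in: the block extends into the web. Split into flange-overhang and web parts.
C_f = 0.85 f'_c (b_f − b_w) h_f = 0.85 × 6 × (21 − 15.1) × 4.9 = 147.4 kips.
Remaining web compression depth: a_w = (T − C_f)/(0.85 f'_c b_w) = (771.6 − 147.4)/(0.85 × 6 × 15.1) = 8.105 in.
M_n = C_f(d − h_f/2) + (T − C_f)(d − a_w/2) = 147.4 × (29.6 − 2.45) + 624.2 × (29.6 − 4.0525) = 4001.9 + 15946.7 = 19948.6 kip·in.
M_n = 19948.6/12 = 1662.38 kip·ft.

M_n ≈ 1660 kip·ft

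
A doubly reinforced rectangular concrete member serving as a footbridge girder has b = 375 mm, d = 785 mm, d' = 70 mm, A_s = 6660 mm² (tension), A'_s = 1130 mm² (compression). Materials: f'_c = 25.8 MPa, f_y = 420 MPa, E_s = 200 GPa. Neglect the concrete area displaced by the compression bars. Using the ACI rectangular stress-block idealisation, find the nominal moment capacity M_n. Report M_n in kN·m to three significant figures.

Assume both tension and compression steel yield.
Net tension couple steel: A_s − A'_s = 5530 mm².
a = (A_s − A'_s) f_y / (0.85 f'_c b) = 2322600/(0.85 × 25.8 × 375) = 282.43 mm.
c = a/β₁ = 282.43/0.85 = 332.27 mm; ε'_s = 0.003(c − d')/c = 0.0024 ≥ f_y/E_s = 0.0021, so compression steel does yield.
M_n = (A_s − A'_s) f_y (d − a/2) + A'_s f_y (d − d') = [2322600 × (785 − 141.215) + 474600 × (785 − 70)] × 10⁻⁶ = 1495.26 + 339.34 = 1834.60 kN·m.

M_n ≈ 1830 kN·m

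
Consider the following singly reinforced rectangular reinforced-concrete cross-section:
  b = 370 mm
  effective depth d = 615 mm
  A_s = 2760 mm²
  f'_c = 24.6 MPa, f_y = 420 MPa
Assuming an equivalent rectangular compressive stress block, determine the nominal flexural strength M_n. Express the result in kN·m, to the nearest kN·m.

M_n ≈ 626 kN·m

T = A_s f_y = 2760 × 420 = 1159200 N = 1159.2 kN.
From C = T: a = T/(0.85 f'_c b) = 1159200/(0.85 × 24.6 × 370) = 149.83 mm.
M_n = T(d − a/2) = 1159.2 kN × (615 − 74.915) mm = 626.07 kN·m.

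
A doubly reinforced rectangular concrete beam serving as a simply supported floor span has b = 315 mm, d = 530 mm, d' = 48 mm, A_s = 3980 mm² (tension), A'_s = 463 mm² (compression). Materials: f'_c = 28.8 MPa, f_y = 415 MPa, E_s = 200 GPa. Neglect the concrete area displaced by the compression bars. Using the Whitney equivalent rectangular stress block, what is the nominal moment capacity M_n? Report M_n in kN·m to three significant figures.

Assume both tension and compression steel yield.
Net tension couple steel: A_s − A'_s = 3517 mm².
a = (A_s − A'_s) f_y / (0.85 f'_c b) = 1459555/(0.85 × 28.8 × 315) = 189.28 mm.
c = a/β₁ = 189.28/0.844 = 224.27 mm; ε'_s = 0.003(c − d')/c = 0.0024 ≥ f_y/E_s = 0.0021, so compression steel does yield.
M_n = (A_s − A'_s) f_y (d − a/2) + A'_s f_y (d − d') = [1459555 × (530 − 94.64) + 192145 × (530 − 48)] × 10⁻⁶ = 635.43 + 92.61 = 728.04 kN·m.

M_n ≈ 728 kN·m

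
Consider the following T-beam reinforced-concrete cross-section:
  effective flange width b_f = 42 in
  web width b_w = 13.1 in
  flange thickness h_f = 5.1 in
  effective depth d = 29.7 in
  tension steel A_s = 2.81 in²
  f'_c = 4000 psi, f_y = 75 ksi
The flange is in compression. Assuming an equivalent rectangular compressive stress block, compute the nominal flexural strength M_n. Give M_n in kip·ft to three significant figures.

M_n ≈ 509 kip·ft

Tension: T = A_s f_y = 2.81 × 75 = 210.75 kips.
Try a within the flange: a = T/(0.85 f'_c b_f) = 210.75/(0.85 × 4 × 42) = 1.476 in.
Since a = 1.476 ≤ h_f = 5.1 in, the stress block lies entirely in the flange; analyse as a rectangular beam of width b_f.
M_n = T(d − a/2) = 210.75 × (29.7 − 0.738) = 6103.7 kip·in.
M_n = 6103.7/12 = 508.64 kip·ft.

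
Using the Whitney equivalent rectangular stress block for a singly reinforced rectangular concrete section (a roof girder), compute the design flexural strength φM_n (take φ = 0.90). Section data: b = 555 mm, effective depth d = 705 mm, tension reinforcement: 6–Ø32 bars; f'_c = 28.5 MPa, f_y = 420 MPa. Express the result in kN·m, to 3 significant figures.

A_s = 6 × 804 = 4824 mm².
T = A_s f_y = 4824 × 420 = 2026080 N = 2026.08 kN.
From C = T: a = T/(0.85 f'_c b) = 2026080/(0.85 × 28.5 × 555) = 150.70 mm.
M_n = T(d − a/2) = 2026.08 kN × (705 − 75.35) mm = 1275.72 kN·m.
φM_n = 0.90 × 1275.72 = 1148.15 kN·m.

φM_n ≈ 1150 kN·m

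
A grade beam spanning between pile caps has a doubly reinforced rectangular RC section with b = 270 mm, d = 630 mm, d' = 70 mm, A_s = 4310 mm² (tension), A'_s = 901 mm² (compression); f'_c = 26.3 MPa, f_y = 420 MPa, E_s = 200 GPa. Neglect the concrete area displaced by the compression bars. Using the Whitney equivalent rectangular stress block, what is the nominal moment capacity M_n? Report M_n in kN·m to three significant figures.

M_n ≈ 944 kN·m

Assume both tension and compression steel yield.
Net tension couple steel: A_s − A'_s = 3409 mm².
a = (A_s − A'_s) f_y / (0.85 f'_c b) = 1431780/(0.85 × 26.3 × 270) = 237.21 mm.
c = a/β₁ = 237.21/0.85 = 279.07 mm; ε'_s = 0.003(c − d')/c = 0.0022 ≥ f_y/E_s = 0.0021, so compression steel does yield.
M_n = (A_s − A'_s) f_y (d − a/2) + A'_s f_y (d − d') = [1431780 × (630 − 118.605) + 378420 × (630 − 70)] × 10⁻⁶ = 732.21 + 211.92 = 944.13 kN·m.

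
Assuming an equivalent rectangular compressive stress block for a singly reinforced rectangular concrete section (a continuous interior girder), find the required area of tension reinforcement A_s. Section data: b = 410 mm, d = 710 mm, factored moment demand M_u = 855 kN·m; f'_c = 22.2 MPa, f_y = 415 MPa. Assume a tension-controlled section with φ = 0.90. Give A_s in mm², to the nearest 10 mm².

A_s ≈ 3760 mm²

M_n = M_u/φ = 855/0.90 = 950 kN·m.
With M_n = 0.85 f'_c a b (d − a/2), solve the quadratic for a:
a = d − √(d² − 2M_n/(0.85 f'_c b)) = 710 − √(710² − 2 × 950×10⁶/(0.85 × 22.2 × 410)) = 201.55 mm.
A_s = 0.85 f'_c a b / f_y = 0.85 × 22.2 × 201.55 × 410 / 415 = 3757.4 mm².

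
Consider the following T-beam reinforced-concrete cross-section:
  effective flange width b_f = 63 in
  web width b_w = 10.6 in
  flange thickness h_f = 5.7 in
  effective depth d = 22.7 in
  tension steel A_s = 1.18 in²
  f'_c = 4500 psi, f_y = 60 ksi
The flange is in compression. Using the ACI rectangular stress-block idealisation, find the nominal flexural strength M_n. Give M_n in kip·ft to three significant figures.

M_n ≈ 133 kip·ft

Tension: T = A_s f_y = 1.18 × 60 = 70.8 kips.
Try a within the flange: a = T/(0.85 f'_c b_f) = 70.8/(0.85 × 4.5 × 63) = 0.294 in.
Since a = 0.294 ≤ h_f = 5.7 in, the stress block lies entirely in the flange; analyse as a rectangular beam of width b_f.
M_n = T(d − a/2) = 70.8 × (22.7 − 0.147) = 1596.8 kip·in.
M_n = 1596.8/12 = 133.07 kip·ft.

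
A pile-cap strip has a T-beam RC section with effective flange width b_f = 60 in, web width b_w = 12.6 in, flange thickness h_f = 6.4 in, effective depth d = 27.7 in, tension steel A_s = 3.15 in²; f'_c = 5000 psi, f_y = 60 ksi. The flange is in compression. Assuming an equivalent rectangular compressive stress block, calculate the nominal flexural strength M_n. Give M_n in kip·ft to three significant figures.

M_n ≈ 430 kip·ft

Tension: T = A_s f_y = 3.15 × 60 = 189 kips.
Try a within the flange: a = T/(0.85 f'_c b_f) = 189/(0.85 × 5 × 60) = 0.741 in.
Since a = 0.741 ≤ h_f = 6.4 in, the stress block lies entirely in the flange; analyse as a rectangular beam of width b_f.
M_n = T(d − a/2) = 189 × (27.7 − 0.3705) = 5165.3 kip·in.
M_n = 5165.3/12 = 430.44 kip·ft.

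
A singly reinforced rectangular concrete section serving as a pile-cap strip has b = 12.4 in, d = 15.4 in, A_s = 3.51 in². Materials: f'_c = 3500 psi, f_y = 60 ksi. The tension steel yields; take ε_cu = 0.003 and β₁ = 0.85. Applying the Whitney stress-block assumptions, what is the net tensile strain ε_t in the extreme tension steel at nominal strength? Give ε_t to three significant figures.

ε_t ≈ 0.00388

a = A_s f_y/(0.85 f'_c b) = 5.709 in.
β₁ = 0.85, so c = a/β₁ = 5.709/0.85 = 6.716 in.
From the linear strain diagram with ε_cu = 0.003: ε_t = 0.003 (d − c)/c = 0.003 × (15.4 − 6.716)/6.716 = 0.00388.
ε_t < 0.004 — the section is over-reinforced for flexure under ACI limits.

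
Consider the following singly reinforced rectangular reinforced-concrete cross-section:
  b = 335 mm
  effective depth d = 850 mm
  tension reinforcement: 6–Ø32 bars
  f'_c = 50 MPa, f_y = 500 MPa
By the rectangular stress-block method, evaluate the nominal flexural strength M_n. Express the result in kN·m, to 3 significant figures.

M_n ≈ 1850 kN·m

A_s = 6 × 804 = 4824 mm².
T = A_s f_y = 4824 × 500 = 2412000 N = 2412 kN.
From C = T: a = T/(0.85 f'_c b) = 2412000/(0.85 × 50 × 335) = 169.41 mm.
M_n = T(d − a/2) = 2412 kN × (850 − 84.705) mm = 1845.89 kN·m.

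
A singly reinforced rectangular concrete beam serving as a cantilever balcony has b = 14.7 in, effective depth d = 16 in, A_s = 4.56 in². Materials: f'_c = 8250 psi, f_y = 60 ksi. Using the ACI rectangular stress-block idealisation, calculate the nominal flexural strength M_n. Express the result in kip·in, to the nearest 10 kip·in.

M_n ≈ 4010 kip·in

T = A_s f_y = 4.56 × 60 = 273.6 kips.
a = T/(0.85 f'_c b) = 273.6/(0.85 × 8.25 × 14.7) = 2.654 in.
M_n = T(d − a/2) = 273.6 × (16 − 1.327) = 4014.5 kip·in.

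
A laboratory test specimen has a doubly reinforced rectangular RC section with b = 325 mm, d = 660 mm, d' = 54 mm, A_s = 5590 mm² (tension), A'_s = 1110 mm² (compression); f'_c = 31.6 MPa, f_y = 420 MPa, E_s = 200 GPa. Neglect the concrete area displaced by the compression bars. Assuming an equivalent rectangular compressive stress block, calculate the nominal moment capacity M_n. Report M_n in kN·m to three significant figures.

M_n ≈ 1320 kN·m

Assume both tension and compression steel yield.
Net tension couple steel: A_s − A'_s = 4480 mm².
a = (A_s − A'_s) f_y / (0.85 f'_c b) = 1881600/(0.85 × 31.6 × 325) = 215.54 mm.
c = a/β₁ = 215.54/0.824 = 261.58 mm; ε'_s = 0.003(c − d')/c = 0.0024 ≥ f_y/E_s = 0.0021, so compression steel does yield.
M_n = (A_s − A'_s) f_y (d − a/2) + A'_s f_y (d − d') = [1881600 × (660 − 107.77) + 466200 × (660 − 54)] × 10⁻⁶ = 1039.08 + 282.52 = 1321.60 kN·m.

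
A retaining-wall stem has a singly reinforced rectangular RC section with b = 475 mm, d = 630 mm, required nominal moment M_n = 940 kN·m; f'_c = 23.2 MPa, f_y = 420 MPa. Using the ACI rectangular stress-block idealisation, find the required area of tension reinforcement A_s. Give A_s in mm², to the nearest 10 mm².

With M_n = 0.85 f'_c a b (d − a/2), solve the quadratic for a:
a = d − √(d² − 2M_n/(0.85 f'_c b)) = 630 − √(630² − 2 × 940×10⁶/(0.85 × 23.2 × 475)) = 187.06 mm.
A_s = 0.85 f'_c a b / f_y = 0.85 × 23.2 × 187.06 × 475 / 420 = 4171.9 mm².

A_s ≈ 4170 mm²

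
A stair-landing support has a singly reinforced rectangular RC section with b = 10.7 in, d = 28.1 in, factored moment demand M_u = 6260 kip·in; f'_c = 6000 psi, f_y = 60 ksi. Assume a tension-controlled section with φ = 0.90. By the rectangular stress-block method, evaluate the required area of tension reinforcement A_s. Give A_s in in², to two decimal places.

A_s ≈ 4.53 in²

M_n = M_u/φ = 6260/0.90 = 6955.56 kip·in.
From M_n = 0.85 f'_c a b (d − a/2):
a = d − √(d² − 2M_n/(0.85 f'_c b)) = 28.1 − √(28.1² − 2 × 6955.56/(0.85 × 6 × 10.7)) = 4.977 in.
A_s = 0.85 f'_c a b / f_y = 0.85 × 6 × 4.977 × 10.7 / 60 = 4.527 in².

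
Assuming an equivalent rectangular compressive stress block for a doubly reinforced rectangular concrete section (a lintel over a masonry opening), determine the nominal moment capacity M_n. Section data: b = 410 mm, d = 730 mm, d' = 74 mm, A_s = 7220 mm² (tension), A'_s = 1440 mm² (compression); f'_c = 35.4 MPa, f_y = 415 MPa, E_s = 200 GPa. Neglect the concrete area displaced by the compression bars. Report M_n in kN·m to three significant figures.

M_n ≈ 1910 kN·m

Assume both tension and compression steel yield.
Net tension couple steel: A_s − A'_s = 5780 mm².
a = (A_s − A'_s) f_y / (0.85 f'_c b) = 2398700/(0.85 × 35.4 × 410) = 194.43 mm.
c = a/β₁ = 194.43/0.797 = 243.95 mm; ε'_s = 0.003(c − d')/c = 0.0021 ≥ f_y/E_s = 0.0021, so compression steel does yield.
M_n = (A_s − A'_s) f_y (d − a/2) + A'_s f_y (d − d') = [2398700 × (730 − 97.215) + 597600 × (730 − 74)] × 10⁻⁶ = 1517.86 + 392.03 = 1909.89 kN·m.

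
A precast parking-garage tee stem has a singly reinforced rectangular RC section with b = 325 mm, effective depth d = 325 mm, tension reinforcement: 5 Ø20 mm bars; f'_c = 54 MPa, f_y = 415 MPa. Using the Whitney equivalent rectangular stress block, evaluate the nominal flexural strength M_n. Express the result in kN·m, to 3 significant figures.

A_s = 5 × 314 = 1570 mm².
T = A_s f_y = 1570 × 415 = 651550 N = 651.55 kN.
From C = T: a = T/(0.85 f'_c b) = 651550/(0.85 × 54 × 325) = 43.68 mm.
M_n = T(d − a/2) = 651.55 kN × (325 − 21.84) mm = 197.52 kN·m.

M_n ≈ 198 kN·m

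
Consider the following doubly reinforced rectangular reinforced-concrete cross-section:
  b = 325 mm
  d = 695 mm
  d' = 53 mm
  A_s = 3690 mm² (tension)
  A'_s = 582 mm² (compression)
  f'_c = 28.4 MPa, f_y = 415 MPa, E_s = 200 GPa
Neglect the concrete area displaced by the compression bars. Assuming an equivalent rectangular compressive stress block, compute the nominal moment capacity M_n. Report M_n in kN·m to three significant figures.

M_n ≈ 945 kN·m

Assume both tension and compression steel yield.
Net tension couple steel: A_s − A'_s = 3108 mm².
a = (A_s − A'_s) f_y / (0.85 f'_c b) = 1289820/(0.85 × 28.4 × 325) = 164.40 mm.
c = a/β₁ = 164.40/0.847 = 194.10 mm; ε'_s = 0.003(c − d')/c = 0.0022 ≥ f_y/E_s = 0.0021, so compression steel does yield.
M_n = (A_s − A'_s) f_y (d − a/2) + A'_s f_y (d − d') = [1289820 × (695 − 82.2) + 241530 × (695 − 53)] × 10⁻⁶ = 790.40 + 155.06 = 945.46 kN·m.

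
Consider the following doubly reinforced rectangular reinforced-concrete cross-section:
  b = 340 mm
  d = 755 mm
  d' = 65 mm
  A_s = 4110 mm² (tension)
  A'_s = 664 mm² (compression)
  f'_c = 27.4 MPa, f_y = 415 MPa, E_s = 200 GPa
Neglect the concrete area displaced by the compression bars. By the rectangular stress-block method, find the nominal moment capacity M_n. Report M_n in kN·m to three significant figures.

M_n ≈ 1140 kN·m

Assume both tension and compression steel yield.
Net tension couple steel: A_s − A'_s = 3446 mm².
a = (A_s − A'_s) f_y / (0.85 f'_c b) = 1430090/(0.85 × 27.4 × 340) = 180.60 mm.
c = a/β₁ = 180.60/0.85 = 212.47 mm; ε'_s = 0.003(c − d')/c = 0.0021 ≥ f_y/E_s = 0.0021, so compression steel does yield.
M_n = (A_s − A'_s) f_y (d − a/2) + A'_s f_y (d − d') = [1430090 × (755 − 90.3) + 275560 × (755 − 65)] × 10⁻⁶ = 950.58 + 190.14 = 1140.72 kN·m.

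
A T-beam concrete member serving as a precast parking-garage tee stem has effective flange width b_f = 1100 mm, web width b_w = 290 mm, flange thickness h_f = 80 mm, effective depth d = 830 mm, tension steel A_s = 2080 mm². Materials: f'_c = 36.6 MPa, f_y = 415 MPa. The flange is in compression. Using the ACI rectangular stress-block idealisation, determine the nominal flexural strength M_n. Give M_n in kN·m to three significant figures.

M_n ≈ 706 kN·m

Tension: T = A_s f_y = 2080 × 415 = 863200 N.
Try a within the flange: a = T/(0.85 f'_c b_f) = 863200/(0.85 × 36.6 × 1100) = 25.22 mm.
Since a = 25.22 ≤ h_f = 80 mm, the stress block lies entirely in the flange; analyse as a rectangular beam of width b_f.
M_n = T(d − a/2) = 863200 × (830 − 12.61) = 705.57 × 10⁶ N·mm.
M_n = 705.57 kN·m.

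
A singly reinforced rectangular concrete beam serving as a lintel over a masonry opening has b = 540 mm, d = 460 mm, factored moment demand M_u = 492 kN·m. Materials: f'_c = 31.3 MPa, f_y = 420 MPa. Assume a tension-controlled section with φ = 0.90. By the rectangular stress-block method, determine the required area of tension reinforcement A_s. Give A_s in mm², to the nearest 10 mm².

M_n = M_u/φ = 492/0.90 = 546.667 kN·m.
With M_n = 0.85 f'_c a b (d − a/2), solve the quadratic for a:
a = d − √(d² − 2M_n/(0.85 f'_c b)) = 460 − √(460² − 2 × 546.667×10⁶/(0.85 × 31.3 × 540)) = 91.90 mm.
A_s = 0.85 f'_c a b / f_y = 0.85 × 31.3 × 91.90 × 540 / 420 = 3143.6 mm².

A_s ≈ 3140 mm²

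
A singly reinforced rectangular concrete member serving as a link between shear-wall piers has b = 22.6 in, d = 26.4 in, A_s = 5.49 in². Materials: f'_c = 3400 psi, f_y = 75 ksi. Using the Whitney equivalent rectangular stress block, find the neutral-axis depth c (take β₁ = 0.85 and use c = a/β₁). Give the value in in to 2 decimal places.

c ≈ 7.42 in

T = A_s f_y = 5.49 × 75 = 411.75 kips.
a = T/(0.85 f'_c b) = 411.75/(0.85 × 3.4 × 22.6) = 6.3042 in.
With β₁ = 0.85, c = a/β₁ = 6.3042/0.85 = 7.42 in.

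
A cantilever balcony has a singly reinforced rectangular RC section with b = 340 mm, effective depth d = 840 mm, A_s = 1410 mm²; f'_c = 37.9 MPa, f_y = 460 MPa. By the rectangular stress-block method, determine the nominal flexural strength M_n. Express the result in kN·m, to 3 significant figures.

T = A_s f_y = 1410 × 460 = 648600 N = 648.6 kN.
From C = T: a = T/(0.85 f'_c b) = 648600/(0.85 × 37.9 × 340) = 59.22 mm.
M_n = T(d − a/2) = 648.6 kN × (840 − 29.61) mm = 525.62 kN·m.

M_n ≈ 526 kN·m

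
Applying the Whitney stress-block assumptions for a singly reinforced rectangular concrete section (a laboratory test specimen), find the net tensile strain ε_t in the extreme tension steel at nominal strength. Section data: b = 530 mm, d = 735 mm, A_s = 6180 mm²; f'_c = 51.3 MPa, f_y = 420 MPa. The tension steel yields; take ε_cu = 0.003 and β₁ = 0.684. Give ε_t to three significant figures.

ε_t ≈ 0.0104

a = A_s f_y/(0.85 f'_c b) = 112.31 mm.
β₁ = 0.684, so c = a/β₁ = 112.31/0.684 = 164.20 mm.
From the linear strain diagram with ε_cu = 0.003: ε_t = 0.003 (d − c)/c = 0.003 × (735 − 164.20)/164.20 = 0.0104.
Since ε_t ≥ 0.005, the section is tension-controlled.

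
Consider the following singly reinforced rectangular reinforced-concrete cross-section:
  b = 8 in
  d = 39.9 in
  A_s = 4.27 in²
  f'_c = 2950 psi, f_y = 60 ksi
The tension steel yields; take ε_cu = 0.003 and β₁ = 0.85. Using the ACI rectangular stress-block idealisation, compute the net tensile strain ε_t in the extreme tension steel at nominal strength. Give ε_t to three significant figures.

a = A_s f_y/(0.85 f'_c b) = 12.772 in.
β₁ = 0.85, so c = a/β₁ = 12.772/0.85 = 15.026 in.
From the linear strain diagram with ε_cu = 0.003: ε_t = 0.003 (d − c)/c = 0.003 × (39.9 − 15.026)/15.026 = 0.00497.
ε_t is between 0.004 and 0.005 — transition zone.

ε_t ≈ 0.00497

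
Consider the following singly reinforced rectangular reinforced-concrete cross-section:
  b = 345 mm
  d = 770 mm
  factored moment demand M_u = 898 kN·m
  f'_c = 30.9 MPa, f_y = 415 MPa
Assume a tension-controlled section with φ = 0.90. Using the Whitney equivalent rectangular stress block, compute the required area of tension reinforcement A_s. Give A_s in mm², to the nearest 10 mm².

M_n = M_u/φ = 898/0.90 = 997.778 kN·m.
With M_n = 0.85 f'_c a b (d − a/2), solve the quadratic for a:
a = d − √(d² − 2M_n/(0.85 f'_c b)) = 770 − √(770² − 2 × 997.778×10⁶/(0.85 × 30.9 × 345)) = 159.53 mm.
A_s = 0.85 f'_c a b / f_y = 0.85 × 30.9 × 159.53 × 345 / 415 = 3483.3 mm².

A_s ≈ 3480 mm²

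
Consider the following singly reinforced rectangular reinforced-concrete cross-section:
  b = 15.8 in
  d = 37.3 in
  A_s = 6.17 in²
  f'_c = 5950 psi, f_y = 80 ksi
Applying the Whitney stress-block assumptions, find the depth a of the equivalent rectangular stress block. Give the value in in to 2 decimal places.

a ≈ 6.18 in

T = A_s f_y = 6.17 × 80 = 493.6 kips.
a = T/(0.85 f'_c b) = 493.6/(0.85 × 5.95 × 15.8) = 6.18 in.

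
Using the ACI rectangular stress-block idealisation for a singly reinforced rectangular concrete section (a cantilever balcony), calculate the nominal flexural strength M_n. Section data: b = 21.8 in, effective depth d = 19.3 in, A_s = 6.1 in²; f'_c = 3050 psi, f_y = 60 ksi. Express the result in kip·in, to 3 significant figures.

T = A_s f_y = 6.1 × 60 = 366 kips.
a = T/(0.85 f'_c b) = 366/(0.85 × 3.05 × 21.8) = 6.476 in.
M_n = T(d − a/2) = 366 × (19.3 − 3.238) = 5878.7 kip·in.

M_n ≈ 5880 kip·in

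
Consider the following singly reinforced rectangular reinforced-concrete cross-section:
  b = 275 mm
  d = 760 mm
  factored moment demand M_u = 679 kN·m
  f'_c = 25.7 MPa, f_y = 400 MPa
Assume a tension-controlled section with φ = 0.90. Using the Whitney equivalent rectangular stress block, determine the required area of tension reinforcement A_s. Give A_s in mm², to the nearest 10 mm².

A_s ≈ 2830 mm²

M_n = M_u/φ = 679/0.90 = 754.444 kN·m.
With M_n = 0.85 f'_c a b (d − a/2), solve the quadratic for a:
a = d − √(d² − 2M_n/(0.85 f'_c b)) = 760 − √(760² − 2 × 754.444×10⁶/(0.85 × 25.7 × 275)) = 188.66 mm.
A_s = 0.85 f'_c a b / f_y = 0.85 × 25.7 × 188.66 × 275 / 400 = 2833.4 mm².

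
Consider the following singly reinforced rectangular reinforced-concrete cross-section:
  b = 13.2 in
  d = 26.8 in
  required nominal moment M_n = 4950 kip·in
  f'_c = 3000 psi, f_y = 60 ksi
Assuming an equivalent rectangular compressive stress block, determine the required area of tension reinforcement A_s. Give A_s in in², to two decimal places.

From M_n = 0.85 f'_c a b (d − a/2):
a = d − √(d² − 2M_n/(0.85 f'_c b)) = 26.8 − √(26.8² − 2 × 4950/(0.85 × 3 × 13.2)) = 6.206 in.
A_s = 0.85 f'_c a b / f_y = 0.85 × 3 × 6.206 × 13.2 / 60 = 3.482 in².

A_s ≈ 3.48 in²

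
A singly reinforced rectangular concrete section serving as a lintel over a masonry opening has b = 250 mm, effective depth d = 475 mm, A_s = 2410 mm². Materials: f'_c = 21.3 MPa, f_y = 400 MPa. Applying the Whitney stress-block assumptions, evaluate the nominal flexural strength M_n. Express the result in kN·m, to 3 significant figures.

M_n ≈ 355 kN·m

T = A_s f_y = 2410 × 400 = 964000 N = 964 kN.
From C = T: a = T/(0.85 f'_c b) = 964000/(0.85 × 21.3 × 250) = 212.98 mm.
M_n = T(d − a/2) = 964 kN × (475 − 106.49) mm = 355.24 kN·m.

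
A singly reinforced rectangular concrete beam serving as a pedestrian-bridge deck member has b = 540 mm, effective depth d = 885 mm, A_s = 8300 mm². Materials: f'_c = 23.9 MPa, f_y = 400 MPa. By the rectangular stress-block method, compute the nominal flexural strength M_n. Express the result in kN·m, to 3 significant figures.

M_n ≈ 2440 kN·m

T = A_s f_y = 8300 × 400 = 3320000 N = 3320 kN.
From C = T: a = T/(0.85 f'_c b) = 3320000/(0.85 × 23.9 × 540) = 302.64 mm.
M_n = T(d − a/2) = 3320 kN × (885 − 151.32) mm = 2435.82 kN·m.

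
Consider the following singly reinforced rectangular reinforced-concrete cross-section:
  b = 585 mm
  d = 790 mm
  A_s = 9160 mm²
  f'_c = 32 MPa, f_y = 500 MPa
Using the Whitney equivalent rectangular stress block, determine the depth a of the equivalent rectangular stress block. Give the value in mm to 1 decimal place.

T = A_s f_y = 9160 × 500 = 4580000 N = 4580 kN.
Setting C = 0.85 f'_c a b equal to T: a = 4580000/(0.85 × 32 × 585) = 287.8 mm.

a ≈ 287.8 mm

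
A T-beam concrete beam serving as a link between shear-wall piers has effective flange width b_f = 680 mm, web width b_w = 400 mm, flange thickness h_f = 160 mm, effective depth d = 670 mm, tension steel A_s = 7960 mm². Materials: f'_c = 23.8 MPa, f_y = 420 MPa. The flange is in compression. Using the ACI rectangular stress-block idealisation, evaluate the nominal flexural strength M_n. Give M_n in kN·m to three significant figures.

M_n ≈ 1800 kN·m

Tension: T = A_s f_y = 7960 × 420 = 3343200 N.
Try a within the flange: a = T/(0.85 f'_c b_f) = 3343200/(0.85 × 23.8 × 680) = 243.03 mm.
a = 243.03 > h_f = 160 mm: the block extends into the web. Split into flange-overhang and web parts.
C_f = 0.85 f'_c (b_f − b_w) h_f = 0.85 × 23.8 × (680 − 400) × 160 = 906304 N.
Remaining web compression depth: a_w = (T − C_f)/(0.85 f'_c b_w) = (3343200 − 906304)/(0.85 × 23.8 × 400) = 301.15 mm.
M_n = C_f(d − h_f/2) + (T − C_f)(d − a_w/2) = 906304 × (670 − 80) + 2436896 × (670 − 150.575) = 534.72 + 1265.78 = 1800.50 × 10⁶ N·mm.
M_n = 1800.50 kN·m.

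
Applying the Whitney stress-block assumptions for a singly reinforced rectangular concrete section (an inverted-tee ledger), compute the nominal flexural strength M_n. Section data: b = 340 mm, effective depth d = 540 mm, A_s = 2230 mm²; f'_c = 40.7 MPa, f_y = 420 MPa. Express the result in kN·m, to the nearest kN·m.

T = A_s f_y = 2230 × 420 = 936600 N = 936.6 kN.
From C = T: a = T/(0.85 f'_c b) = 936600/(0.85 × 40.7 × 340) = 79.63 mm.
M_n = T(d − a/2) = 936.6 kN × (540 − 39.815) mm = 468.47 kN·m.

M_n ≈ 468 kN·m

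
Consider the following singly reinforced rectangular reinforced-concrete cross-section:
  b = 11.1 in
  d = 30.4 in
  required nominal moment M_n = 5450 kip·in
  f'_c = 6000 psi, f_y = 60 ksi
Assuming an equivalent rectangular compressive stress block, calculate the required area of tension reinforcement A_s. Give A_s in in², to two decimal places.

From M_n = 0.85 f'_c a b (d − a/2):
a = d − √(d² − 2M_n/(0.85 f'_c b)) = 30.4 − √(30.4² − 2 × 5450/(0.85 × 6 × 11.1)) = 3.352 in.
A_s = 0.85 f'_c a b / f_y = 0.85 × 6 × 3.352 × 11.1 / 60 = 3.163 in².

A_s ≈ 3.16 in²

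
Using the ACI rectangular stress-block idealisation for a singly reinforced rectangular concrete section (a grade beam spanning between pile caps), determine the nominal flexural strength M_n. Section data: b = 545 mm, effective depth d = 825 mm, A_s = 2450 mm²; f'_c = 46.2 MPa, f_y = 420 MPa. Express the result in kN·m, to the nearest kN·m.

T = A_s f_y = 2450 × 420 = 1029000 N = 1029 kN.
From C = T: a = T/(0.85 f'_c b) = 1029000/(0.85 × 46.2 × 545) = 48.08 mm.
M_n = T(d − a/2) = 1029 kN × (825 − 24.04) mm = 824.19 kN·m.

M_n ≈ 824 kN·m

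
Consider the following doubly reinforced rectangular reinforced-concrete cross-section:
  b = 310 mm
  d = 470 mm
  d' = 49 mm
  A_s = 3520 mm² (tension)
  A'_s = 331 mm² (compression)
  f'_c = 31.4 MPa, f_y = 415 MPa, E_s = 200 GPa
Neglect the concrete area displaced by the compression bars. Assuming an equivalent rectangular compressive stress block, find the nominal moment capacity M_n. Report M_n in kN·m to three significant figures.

M_n ≈ 574 kN·m

Assume both tension and compression steel yield.
Net tension couple steel: A_s − A'_s = 3189 mm².
a = (A_s − A'_s) f_y / (0.85 f'_c b) = 1323435/(0.85 × 31.4 × 310) = 159.95 mm.
c = a/β₁ = 159.95/0.826 = 193.64 mm; ε'_s = 0.003(c − d')/c = 0.0022 ≥ f_y/E_s = 0.0021, so compression steel does yield.
M_n = (A_s − A'_s) f_y (d − a/2) + A'_s f_y (d − d') = [1323435 × (470 − 79.975) + 137365 × (470 − 49)] × 10⁻⁶ = 516.17 + 57.83 = 574.00 kN·m.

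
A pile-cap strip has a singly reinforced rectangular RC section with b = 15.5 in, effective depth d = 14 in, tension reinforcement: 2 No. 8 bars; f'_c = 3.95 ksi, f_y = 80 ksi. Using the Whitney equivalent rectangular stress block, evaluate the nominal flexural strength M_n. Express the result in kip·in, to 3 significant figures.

M_n ≈ 1620 kip·in

A_s = 2 × 0.79 = 1.58 in².
T = A_s f_y = 1.58 × 80 = 126.4 kips.
a = T/(0.85 f'_c b) = 126.4/(0.85 × 3.95 × 15.5) = 2.429 in.
M_n = T(d − a/2) = 126.4 × (14 − 1.2145) = 1616.1 kip·in.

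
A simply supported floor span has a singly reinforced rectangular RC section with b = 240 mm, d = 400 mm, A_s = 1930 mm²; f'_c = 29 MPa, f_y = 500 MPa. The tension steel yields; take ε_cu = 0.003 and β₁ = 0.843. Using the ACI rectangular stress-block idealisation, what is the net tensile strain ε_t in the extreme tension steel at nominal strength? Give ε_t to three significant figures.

a = A_s f_y/(0.85 f'_c b) = 163.12 mm.
β₁ = 0.843, so c = a/β₁ = 163.12/0.843 = 193.50 mm.
From the linear strain diagram with ε_cu = 0.003: ε_t = 0.003 (d − c)/c = 0.003 × (400 − 193.50)/193.50 = 0.00320.
ε_t < 0.004 — the section is over-reinforced for flexure under ACI limits.

ε_t ≈ 0.00320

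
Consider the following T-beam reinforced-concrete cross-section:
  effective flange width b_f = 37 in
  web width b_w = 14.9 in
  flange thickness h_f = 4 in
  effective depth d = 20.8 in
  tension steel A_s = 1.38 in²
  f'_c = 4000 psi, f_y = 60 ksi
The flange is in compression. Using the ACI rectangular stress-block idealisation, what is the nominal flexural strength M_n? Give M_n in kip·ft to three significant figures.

Tension: T = A_s f_y = 1.38 × 60 = 82.8 kips.
Try a within the flange: a = T/(0.85 f'_c b_f) = 82.8/(0.85 × 4 × 37) = 0.658 in.
Since a = 0.658 ≤ h_f = 4 in, the stress block lies entirely in the flange; analyse as a rectangular beam of width b_f.
M_n = T(d − a/2) = 82.8 × (20.8 − 0.329) = 1695.0 kip·in.
M_n = 1695.0/12 = 141.25 kip·ft.

M_n ≈ 141 kip·ft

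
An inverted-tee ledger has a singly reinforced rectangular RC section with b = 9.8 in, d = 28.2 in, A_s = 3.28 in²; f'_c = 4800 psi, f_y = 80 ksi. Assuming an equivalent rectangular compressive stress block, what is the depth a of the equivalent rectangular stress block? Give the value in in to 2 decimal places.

T = A_s f_y = 3.28 × 80 = 262.4 kips.
a = T/(0.85 f'_c b) = 262.4/(0.85 × 4.8 × 9.8) = 6.56 in.

a ≈ 6.56 in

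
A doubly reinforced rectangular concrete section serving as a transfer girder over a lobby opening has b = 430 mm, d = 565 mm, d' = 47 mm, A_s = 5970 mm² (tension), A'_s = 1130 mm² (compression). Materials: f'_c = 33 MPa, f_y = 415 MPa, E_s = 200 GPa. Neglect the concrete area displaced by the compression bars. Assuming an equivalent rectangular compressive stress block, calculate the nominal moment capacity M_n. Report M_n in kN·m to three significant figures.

Assume both tension and compression steel yield.
Net tension couple steel: A_s − A'_s = 4840 mm².
a = (A_s − A'_s) f_y / (0.85 f'_c b) = 2008600/(0.85 × 33 × 430) = 166.53 mm.
c = a/β₁ = 166.53/0.814 = 204.58 mm; ε'_s = 0.003(c − d')/c = 0.0023 ≥ f_y/E_s = 0.0021, so compression steel does yield.
M_n = (A_s − A'_s) f_y (d − a/2) + A'_s f_y (d − d') = [2008600 × (565 − 83.265) + 468950 × (565 − 47)] × 10⁻⁶ = 967.61 + 242.92 = 1210.53 kN·m.

M_n ≈ 1210 kN·m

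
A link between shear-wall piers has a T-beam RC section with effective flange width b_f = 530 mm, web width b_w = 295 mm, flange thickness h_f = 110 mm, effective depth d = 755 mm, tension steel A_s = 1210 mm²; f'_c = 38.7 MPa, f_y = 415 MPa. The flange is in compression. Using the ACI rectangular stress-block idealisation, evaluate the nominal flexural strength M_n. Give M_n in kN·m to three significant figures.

M_n ≈ 372 kN·m

Tension: T = A_s f_y = 1210 × 415 = 502150 N.
Try a within the flange: a = T/(0.85 f'_c b_f) = 502150/(0.85 × 38.7 × 530) = 28.80 mm.
Since a = 28.80 ≤ h_f = 110 mm, the stress block lies entirely in the flange; analyse as a rectangular beam of width b_f.
M_n = T(d − a/2) = 502150 × (755 − 14.4) = 371.89 × 10⁶ N·mm.
M_n = 371.89 kN·m.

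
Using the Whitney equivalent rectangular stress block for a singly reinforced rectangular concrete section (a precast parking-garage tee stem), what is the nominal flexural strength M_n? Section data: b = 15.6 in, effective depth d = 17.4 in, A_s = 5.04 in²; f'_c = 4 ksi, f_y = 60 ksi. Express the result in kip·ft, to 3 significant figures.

M_n ≈ 367 kip·ft

T = A_s f_y = 5.04 × 60 = 302.4 kips.
a = T/(0.85 f'_c b) = 302.4/(0.85 × 4 × 15.6) = 5.701 in.
M_n = T(d − a/2) = 302.4 × (17.4 − 2.8505) = 4399.8 kip·in = 4399.8/12 = 366.65 kip·ft.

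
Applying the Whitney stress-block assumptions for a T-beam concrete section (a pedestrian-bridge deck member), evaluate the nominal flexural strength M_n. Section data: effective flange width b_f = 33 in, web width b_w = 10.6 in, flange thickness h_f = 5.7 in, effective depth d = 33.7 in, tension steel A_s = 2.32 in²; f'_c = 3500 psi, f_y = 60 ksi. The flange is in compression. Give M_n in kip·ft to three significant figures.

Tension: T = A_s f_y = 2.32 × 60 = 139.2 kips.
Try a within the flange: a = T/(0.85 f'_c b_f) = 139.2/(0.85 × 3.5 × 33) = 1.418 in.
Since a = 1.418 ≤ h_f = 5.7 in, the stress block lies entirely in the flange; analyse as a rectangular beam of width b_f.
M_n = T(d − a/2) = 139.2 × (33.7 − 0.709) = 4592.3 kip·in.
M_n = 4592.3/12 = 382.69 kip·ft.

M_n ≈ 383 kip·ft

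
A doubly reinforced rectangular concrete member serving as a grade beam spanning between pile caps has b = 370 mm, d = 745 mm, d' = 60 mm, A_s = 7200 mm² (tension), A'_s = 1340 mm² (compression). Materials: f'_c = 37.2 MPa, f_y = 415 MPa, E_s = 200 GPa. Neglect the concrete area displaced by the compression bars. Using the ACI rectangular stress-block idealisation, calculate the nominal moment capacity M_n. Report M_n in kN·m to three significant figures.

M_n ≈ 1940 kN·m

Assume both tension and compression steel yield.
Net tension couple steel: A_s − A'_s = 5860 mm².
a = (A_s − A'_s) f_y / (0.85 f'_c b) = 2431900/(0.85 × 37.2 × 370) = 207.87 mm.
c = a/β₁ = 207.87/0.784 = 265.14 mm; ε'_s = 0.003(c − d')/c = 0.0023 ≥ f_y/E_s = 0.0021, so compression steel does yield.
M_n = (A_s − A'_s) f_y (d − a/2) + A'_s f_y (d − d') = [2431900 × (745 − 103.935) + 556100 × (745 − 60)] × 10⁻⁶ = 1559.01 + 380.93 = 1939.94 kN·m.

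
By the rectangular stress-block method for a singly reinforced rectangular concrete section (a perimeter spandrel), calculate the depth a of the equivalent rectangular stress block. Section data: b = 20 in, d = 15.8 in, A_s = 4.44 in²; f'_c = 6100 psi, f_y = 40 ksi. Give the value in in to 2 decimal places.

a ≈ 1.71 in

T = A_s f_y = 4.44 × 40 = 177.6 kips.
a = T/(0.85 f'_c b) = 177.6/(0.85 × 6.1 × 20) = 1.71 in.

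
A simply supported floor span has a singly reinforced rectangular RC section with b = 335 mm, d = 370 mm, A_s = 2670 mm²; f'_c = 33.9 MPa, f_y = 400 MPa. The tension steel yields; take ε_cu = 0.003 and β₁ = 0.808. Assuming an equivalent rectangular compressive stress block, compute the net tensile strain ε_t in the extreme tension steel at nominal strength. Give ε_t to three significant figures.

a = A_s f_y/(0.85 f'_c b) = 110.64 mm.
β₁ = 0.808, so c = a/β₁ = 110.64/0.808 = 136.93 mm.
From the linear strain diagram with ε_cu = 0.003: ε_t = 0.003 (d − c)/c = 0.003 × (370 − 136.93)/136.93 = 0.00511.
Since ε_t ≥ 0.005, the section is tension-controlled.

ε_t ≈ 0.00511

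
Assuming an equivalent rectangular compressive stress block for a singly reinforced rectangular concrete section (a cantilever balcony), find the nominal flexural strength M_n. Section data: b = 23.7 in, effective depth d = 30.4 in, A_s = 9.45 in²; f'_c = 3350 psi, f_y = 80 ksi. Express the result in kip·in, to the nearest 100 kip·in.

M_n ≈ 18700 kip·in

T = A_s f_y = 9.45 × 80 = 756 kips.
a = T/(0.85 f'_c b) = 756/(0.85 × 3.35 × 23.7) = 11.202 in.
M_n = T(d − a/2) = 756 × (30.4 − 5.601) = 18748.0 kip·in.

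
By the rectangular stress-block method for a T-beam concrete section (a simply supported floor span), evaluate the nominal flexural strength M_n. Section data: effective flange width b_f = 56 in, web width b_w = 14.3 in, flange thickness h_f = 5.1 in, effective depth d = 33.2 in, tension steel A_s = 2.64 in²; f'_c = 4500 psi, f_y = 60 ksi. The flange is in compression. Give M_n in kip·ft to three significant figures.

M_n ≈ 433 kip·ft

Tension: T = A_s f_y = 2.64 × 60 = 158.4 kips.
Try a within the flange: a = T/(0.85 f'_c b_f) = 158.4/(0.85 × 4.5 × 56) = 0.739 in.
Since a = 0.739 ≤ h_f = 5.1 in, the stress block lies entirely in the flange; analyse as a rectangular beam of width b_f.
M_n = T(d − a/2) = 158.4 × (33.2 − 0.3695) = 5200.4 kip·in.
M_n = 5200.4/12 = 433.37 kip·ft.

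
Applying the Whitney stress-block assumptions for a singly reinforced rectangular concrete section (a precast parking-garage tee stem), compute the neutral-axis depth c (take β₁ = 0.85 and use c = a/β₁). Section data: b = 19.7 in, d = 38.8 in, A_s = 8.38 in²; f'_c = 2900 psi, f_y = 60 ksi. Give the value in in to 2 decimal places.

T = A_s f_y = 8.38 × 60 = 502.8 kips.
a = T/(0.85 f'_c b) = 502.8/(0.85 × 2.9 × 19.7) = 10.3541 in.
With β₁ = 0.85, c = a/β₁ = 10.3541/0.85 = 12.18 in.

c ≈ 12.18 in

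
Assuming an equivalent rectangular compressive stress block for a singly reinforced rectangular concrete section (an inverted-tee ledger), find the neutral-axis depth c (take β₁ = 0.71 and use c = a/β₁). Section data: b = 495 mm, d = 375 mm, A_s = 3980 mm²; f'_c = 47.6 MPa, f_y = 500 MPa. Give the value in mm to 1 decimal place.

c ≈ 139.9 mm

T = A_s f_y = 3980 × 500 = 1990000 N = 1990 kN.
Setting C = 0.85 f'_c a b equal to T: a = 1990000/(0.85 × 47.6 × 495) = 99.362 mm.
With β₁ = 0.71, c = a/β₁ = 99.362/0.71 = 139.9 mm.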